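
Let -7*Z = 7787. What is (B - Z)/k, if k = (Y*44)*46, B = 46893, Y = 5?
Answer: 168019/35420 ≈ 4.7436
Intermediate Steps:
Z = -7787/7 (Z = -⅐*7787 = -7787/7 ≈ -1112.4)
k = 10120 (k = (5*44)*46 = 220*46 = 10120)
(B - Z)/k = (46893 - 1*(-7787/7))/10120 = (46893 + 7787/7)*(1/10120) = (336038/7)*(1/10120) = 168019/35420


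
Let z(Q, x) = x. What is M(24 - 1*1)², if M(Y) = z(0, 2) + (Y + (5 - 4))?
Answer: 676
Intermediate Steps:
M(Y) = 3 + Y (M(Y) = 2 + (Y + (5 - 4)) = 2 + (Y + 1) = 2 + (1 + Y) = 3 + Y)
M(24 - 1*1)² = (3 + (24 - 1*1))² = (3 + (24 - 1))² = (3 + 23)² = 26² = 676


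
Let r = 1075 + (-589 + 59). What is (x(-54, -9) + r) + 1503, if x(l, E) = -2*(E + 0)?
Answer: 2066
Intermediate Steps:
x(l, E) = -2*E
r = 545 (r = 1075 - 530 = 545)
(x(-54, -9) + r) + 1503 = (-2*(-9) + 545) + 1503 = (18 + 545) + 1503 = 563 + 1503 = 2066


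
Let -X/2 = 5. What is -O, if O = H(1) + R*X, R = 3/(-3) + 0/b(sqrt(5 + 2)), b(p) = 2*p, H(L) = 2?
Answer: -12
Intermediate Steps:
X = -10 (X = -2*5 = -10)
R = -1 (R = 3/(-3) + 0/((2*sqrt(5 + 2))) = 3*(-1/3) + 0/((2*sqrt(7))) = -1 + 0*(sqrt(7)/14) = -1 + 0 = -1)
O = 12 (O = 2 - 1*(-10) = 2 + 10 = 12)
-O = -1*12 = -12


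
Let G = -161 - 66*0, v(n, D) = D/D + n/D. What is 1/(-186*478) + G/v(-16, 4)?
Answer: 1590465/29636 ≈ 53.667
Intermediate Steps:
v(n, D) = 1 + n/D
G = -161 (G = -161 - 1*0 = -161 + 0 = -161)
1/(-186*478) + G/v(-16, 4) = 1/(-186*478) - 161*4/(4 - 16) = -1/186*1/478 - 161/((1/4)*(-12)) = -1/88908 - 161/(-3) = -1/88908 - 161*(-1/3) = -1/88908 + 161/3 = 1590465/29636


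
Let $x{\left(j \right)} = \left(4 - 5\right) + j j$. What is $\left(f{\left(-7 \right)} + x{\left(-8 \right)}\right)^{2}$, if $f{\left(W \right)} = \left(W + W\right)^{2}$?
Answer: $67081$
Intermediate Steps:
$x{\left(j \right)} = -1 + j^{2}$ ($x{\left(j \right)} = \left(4 - 5\right) + j^{2} = -1 + j^{2}$)
$f{\left(W \right)} = 4 W^{2}$ ($f{\left(W \right)} = \left(2 W\right)^{2} = 4 W^{2}$)
$\left(f{\left(-7 \right)} + x{\left(-8 \right)}\right)^{2} = \left(4 \left(-7\right)^{2} - \left(1 - \left(-8\right)^{2}\right)\right)^{2} = \left(4 \cdot 49 + \left(-1 + 64\right)\right)^{2} = \left(196 + 63\right)^{2} = 259^{2} = 67081$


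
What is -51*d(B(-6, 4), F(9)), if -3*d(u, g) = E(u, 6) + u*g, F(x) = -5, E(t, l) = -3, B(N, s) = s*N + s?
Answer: 1649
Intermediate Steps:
B(N, s) = s + N*s (B(N, s) = N*s + s = s + N*s)
d(u, g) = 1 - g*u/3 (d(u, g) = -(-3 + u*g)/3 = -(-3 + g*u)/3 = 1 - g*u/3)
-51*d(B(-6, 4), F(9)) = -51*(1 - 1/3*(-5)*4*(1 - 6)) = -51*(1 - 1/3*(-5)*4*(-5)) = -51*(1 - 1/3*(-5)*(-20)) = -51*(1 - 100/3) = -51*(-97/3) = 1649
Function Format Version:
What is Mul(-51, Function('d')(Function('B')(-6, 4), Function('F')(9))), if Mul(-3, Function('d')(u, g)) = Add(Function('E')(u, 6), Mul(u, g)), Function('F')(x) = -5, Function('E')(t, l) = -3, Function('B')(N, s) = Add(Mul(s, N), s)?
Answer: 1649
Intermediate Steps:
Function('B')(N, s) = Add(s, Mul(N, s)) (Function('B')(N, s) = Add(Mul(N, s), s) = Add(s, Mul(N, s)))
Function('d')(u, g) = Add(1, Mul(Rational(-1, 3), g, u)) (Function('d')(u, g) = Mul(Rational(-1, 3), Add(-3, Mul(u, g))) = Mul(Rational(-1, 3), Add(-3, Mul(g, u))) = Add(1, Mul(Rational(-1, 3), g, u)))
Mul(-51, Function('d')(Function('B')(-6, 4), Function('F')(9))) = Mul(-51, Add(1, Mul(Rational(-1, 3), -5, Mul(4, Add(1, -6))))) = Mul(-51, Add(1, Mul(Rational(-1, 3), -5, Mul(4, -5)))) = Mul(-51, Add(1, Mul(Rational(-1, 3), -5, -20))) = Mul(-51, Add(1, Rational(-100, 3))) = Mul(-51, Rational(-97, 3)) = 1649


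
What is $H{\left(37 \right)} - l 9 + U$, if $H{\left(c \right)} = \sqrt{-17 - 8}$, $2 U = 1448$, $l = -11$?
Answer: $724 + 495 i \approx 724.0 + 495.0 i$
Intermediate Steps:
$U = 724$ ($U = \frac{1}{2} \cdot 1448 = 724$)
$H{\left(c \right)} = 5 i$ ($H{\left(c \right)} = \sqrt{-25} = 5 i$)
$H{\left(37 \right)} - l 9 + U = 5 i \left(-1\right) \left(-11\right) 9 + 724 = 5 i 11 \cdot 9 + 724 = 5 i 99 + 724 = 495 i + 724 = 724 + 495 i$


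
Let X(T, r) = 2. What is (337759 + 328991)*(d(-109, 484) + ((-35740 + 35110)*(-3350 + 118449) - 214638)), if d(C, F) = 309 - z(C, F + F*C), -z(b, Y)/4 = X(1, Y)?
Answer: -48490521224250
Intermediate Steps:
z(b, Y) = -8 (z(b, Y) = -4*2 = -8)
d(C, F) = 317 (d(C, F) = 309 - 1*(-8) = 309 + 8 = 317)
(337759 + 328991)*(d(-109, 484) + ((-35740 + 35110)*(-3350 + 118449) - 214638)) = (337759 + 328991)*(317 + ((-35740 + 35110)*(-3350 + 118449) - 214638)) = 666750*(317 + (-630*115099 - 214638)) = 666750*(317 + (-72512370 - 214638)) = 666750*(317 - 72727008) = 666750*(-72726691) = -48490521224250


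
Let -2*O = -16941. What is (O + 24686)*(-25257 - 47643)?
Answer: -2417108850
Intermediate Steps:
O = 16941/2 (O = -½*(-16941) = 16941/2 ≈ 8470.5)
(O + 24686)*(-25257 - 47643) = (16941/2 + 24686)*(-25257 - 47643) = (66313/2)*(-72900) = -2417108850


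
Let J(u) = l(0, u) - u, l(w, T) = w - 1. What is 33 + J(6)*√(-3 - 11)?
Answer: 33 - 7*I*√14 ≈ 33.0 - 26.192*I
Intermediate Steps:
l(w, T) = -1 + w
J(u) = -1 - u (J(u) = (-1 + 0) - u = -1 - u)
33 + J(6)*√(-3 - 11) = 33 + (-1 - 1*6)*√(-3 - 11) = 33 + (-1 - 6)*√(-14) = 33 - 7*I*√14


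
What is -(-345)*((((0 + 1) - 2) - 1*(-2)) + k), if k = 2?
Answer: 1035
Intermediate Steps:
-(-345)*((((0 + 1) - 2) - 1*(-2)) + k) = -(-345)*((((0 + 1) - 2) - 1*(-2)) + 2) = -(-345)*(((1 - 2) + 2) + 2) = -(-345)*((-1 + 2) + 2) = -(-345)*(1 + 2) = -(-345)*3 = -115*(-9) = 1035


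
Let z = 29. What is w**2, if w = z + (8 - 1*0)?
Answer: 1369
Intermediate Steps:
w = 37 (w = 29 + (8 - 1*0) = 29 + (8 + 0) = 29 + 8 = 37)
w**2 = 37**2 = 1369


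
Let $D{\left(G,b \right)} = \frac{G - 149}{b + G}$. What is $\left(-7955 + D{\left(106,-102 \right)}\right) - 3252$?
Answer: $- \frac{44871}{4} \approx -11218.0$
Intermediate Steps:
$D{\left(G,b \right)} = \frac{-149 + G}{G + b}$
$\left(-7955 + D{\left(106,-102 \right)}\right) - 3252 = \left(-7955 + \frac{-149 + 106}{106 - 102}\right) - 3252 = \left(-7955 + \frac{1}{4} \left(-43\right)\right) - 3252 = \left(-7955 - \frac{43}{4}\right) - 3252 = - \frac{31863}{4} - 3252 = - \frac{44871}{4}$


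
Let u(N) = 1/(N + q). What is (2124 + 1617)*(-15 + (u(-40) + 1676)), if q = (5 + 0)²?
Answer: 31067758/5 ≈ 6.2136e+6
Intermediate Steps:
q = 25 (q = 5² = 25)
u(N) = 1/(25 + N) (u(N) = 1/(N + 25) = 1/(25 + N))
(2124 + 1617)*(-15 + (u(-40) + 1676)) = (2124 + 1617)*(-15 + (1/(25 - 40) + 1676)) = 3741*(-15 + (1/(-15) + 1676)) = 3741*(-15 + (-1/15 + 1676)) = 3741*(-15 + 25139/15) = 3741*(24914/15) = 31067758/5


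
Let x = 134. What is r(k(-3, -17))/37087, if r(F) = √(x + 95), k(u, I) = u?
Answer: √229/37087 ≈ 0.00040803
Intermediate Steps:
r(F) = √229 (r(F) = √(134 + 95) = √229)
r(k(-3, -17))/37087 = √229/37087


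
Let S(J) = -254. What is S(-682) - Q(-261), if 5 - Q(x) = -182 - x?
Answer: -180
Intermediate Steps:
Q(x) = 187 + x (Q(x) = 5 - (-182 - x) = 5 + (182 + x) = 187 + x)
S(-682) - Q(-261) = -254 - (187 - 261) = -254 - 1*(-74) = -254 + 74 = -180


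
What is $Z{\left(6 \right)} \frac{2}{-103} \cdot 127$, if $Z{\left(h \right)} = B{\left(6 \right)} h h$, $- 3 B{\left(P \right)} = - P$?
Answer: $- \frac{18288}{103} \approx -177.55$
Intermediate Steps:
$B{\left(P \right)} = \frac{P}{3}$ ($B{\left(P \right)} = - \frac{\left(-1\right) P}{3} = \frac{P}{3}$)
$Z{\left(h \right)} = 2 h^{2}$ ($Z{\left(h \right)} = \frac{1}{3} \cdot 6 h h = 2 h h = 2 h^{2}$)
$Z{\left(6 \right)} \frac{2}{-103} \cdot 127 = 2 \cdot 6^{2} \frac{2}{-103} \cdot 127 = 2 \cdot 36 \cdot 2 \left(- \frac{1}{103}\right) 127 = 72 \left(- \frac{2}{103}\right) 127 = \left(- \frac{144}{103}\right) 127 = - \frac{18288}{103}$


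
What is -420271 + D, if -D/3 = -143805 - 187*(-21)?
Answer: -637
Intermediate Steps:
D = 419634 (D = -3*(-143805 - 187*(-21)) = -3*(-143805 + 3927) = -3*(-139878) = 419634)
-420271 + D = -420271 + 419634 = -637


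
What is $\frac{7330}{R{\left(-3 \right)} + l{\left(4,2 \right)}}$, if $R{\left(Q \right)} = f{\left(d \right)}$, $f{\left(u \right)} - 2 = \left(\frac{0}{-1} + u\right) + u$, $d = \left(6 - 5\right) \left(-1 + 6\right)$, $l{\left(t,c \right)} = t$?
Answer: $\frac{3665}{8} \approx 458.13$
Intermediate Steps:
$d = 5$ ($d = 1 \cdot 5 = 5$)
$f{\left(u \right)} = 2 + 2 u$ ($f{\left(u \right)} = 2 + \left(\left(\frac{0}{-1} + u\right) + u\right) = 2 + \left(\left(0 \left(-1\right) + u\right) + u\right) = 2 + \left(\left(0 + u\right) + u\right) = 2 + \left(u + u\right) = 2 + 2 u$)
$R{\left(Q \right)} = 12$ ($R{\left(Q \right)} = 2 + 2 \cdot 5 = 2 + 10 = 12$)
$\frac{7330}{R{\left(-3 \right)} + l{\left(4,2 \right)}} = \frac{7330}{12 + 4} = \frac{7330}{16} = 7330 \cdot \frac{1}{16} = \frac{3665}{8}$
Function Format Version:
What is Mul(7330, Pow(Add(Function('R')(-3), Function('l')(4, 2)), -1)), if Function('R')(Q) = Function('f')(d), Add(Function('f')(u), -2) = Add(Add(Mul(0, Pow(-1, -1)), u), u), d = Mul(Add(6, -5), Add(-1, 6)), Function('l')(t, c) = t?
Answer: Rational(3665, 8) ≈ 458.13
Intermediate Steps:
d = 5 (d = Mul(1, 5) = 5)
Function('f')(u) = Add(2, Mul(2, u)) (Function('f')(u) = Add(2, Add(Add(Mul(0, Pow(-1, -1)), u), u)) = Add(2, Add(Add(Mul(0, -1), u), u)) = Add(2, Add(Add(0, u), u)) = Add(2, Add(u, u)) = Add(2, Mul(2, u)))
Function('R')(Q) = 12 (Function('R')(Q) = Add(2, Mul(2, 5)) = Add(2, 10) = 12)
Mul(7330, Pow(Add(Function('R')(-3), Function('l')(4, 2)), -1)) = Mul(7330, Pow(Add(12, 4), -1)) = Mul(7330, Pow(16, -1)) = Mul(7330, Rational(1, 16)) = Rational(3665, 8)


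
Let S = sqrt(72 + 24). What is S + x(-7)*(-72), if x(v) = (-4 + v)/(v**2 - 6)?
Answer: 792/43 + 4*sqrt(6) ≈ 28.217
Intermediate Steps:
S = 4*sqrt(6) (S = sqrt(96) = 4*sqrt(6) ≈ 9.7980)
x(v) = (-4 + v)/(-6 + v**2)
S + x(-7)*(-72) = 4*sqrt(6) + ((-4 - 7)/(-6 + (-7)**2))*(-72) = 4*sqrt(6) + (-11/(-6 + 49))*(-72) = 4*sqrt(6) + (-11/43)*(-72) = 4*sqrt(6) + ((1/43)*(-11))*(-72) = 4*sqrt(6) - 11/43*(-72) = 4*sqrt(6) + 792/43 = 792/43 + 4*sqrt(6)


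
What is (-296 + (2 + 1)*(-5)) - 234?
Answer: -545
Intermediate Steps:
(-296 + (2 + 1)*(-5)) - 234 = (-296 + 3*(-5)) - 234 = (-296 - 15) - 234 = -311 - 234 = -545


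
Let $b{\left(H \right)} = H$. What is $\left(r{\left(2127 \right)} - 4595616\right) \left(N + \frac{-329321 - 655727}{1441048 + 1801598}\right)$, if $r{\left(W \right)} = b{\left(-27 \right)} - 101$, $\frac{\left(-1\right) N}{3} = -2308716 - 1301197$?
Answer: $- \frac{80694391393132471712}{1621323} \approx -4.9771 \cdot 10^{13}$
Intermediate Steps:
$N = 10829739$ ($N = - 3 \left(-2308716 - 1301197\right) = \left(-3\right) \left(-3609913\right) = 10829739$)
$r{\left(W \right)} = -128$ ($r{\left(W \right)} = -27 - 101 = -128$)
$\left(r{\left(2127 \right)} - 4595616\right) \left(N + \frac{-329321 - 655727}{1441048 + 1801598}\right) = \left(-128 - 4595616\right) \left(10829739 + \frac{-329321 - 655727}{1441048 + 1801598}\right) = - 4595744 \left(10829739 - \frac{985048}{3242646}\right) = - 4595744 \left(10829739 - \frac{492524}{1621323}\right) = \left(-4595744\right) \frac{17558504432173}{1621323} = - \frac{80694391393132471712}{1621323}$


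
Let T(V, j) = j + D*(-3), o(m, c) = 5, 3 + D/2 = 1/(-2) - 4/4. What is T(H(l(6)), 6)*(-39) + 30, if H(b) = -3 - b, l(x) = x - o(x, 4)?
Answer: -1257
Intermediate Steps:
D = -9 (D = -6 + 2*(1/(-2) - 4/4) = -6 + 2*(1*(-1/2) - 4*1/4) = -6 + 2*(-1/2 - 1) = -6 + 2*(-3/2) = -6 - 3 = -9)
l(x) = -5 + x (l(x) = x - 1*5 = x - 5 = -5 + x)
T(V, j) = 27 + j (T(V, j) = j - 9*(-3) = j + 27 = 27 + j)
T(H(l(6)), 6)*(-39) + 30 = (27 + 6)*(-39) + 30 = 33*(-39) + 30 = -1287 + 30 = -1257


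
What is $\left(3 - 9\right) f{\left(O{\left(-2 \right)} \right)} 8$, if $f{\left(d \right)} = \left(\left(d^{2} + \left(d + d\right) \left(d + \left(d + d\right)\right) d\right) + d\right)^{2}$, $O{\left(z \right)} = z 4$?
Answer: $-436620288$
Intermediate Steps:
$O{\left(z \right)} = 4 z$
$f{\left(d \right)} = \left(d + d^{2} + 6 d^{3}\right)^{2}$ ($f{\left(d \right)} = \left(\left(d^{2} + 2 d \left(d + 2 d\right) d\right) + d\right)^{2} = \left(\left(d^{2} + 2 d 3 d d\right) + d\right)^{2} = \left(\left(d^{2} + 6 d^{2} d\right) + d\right)^{2} = \left(\left(d^{2} + 6 d^{3}\right) + d\right)^{2} = \left(d + d^{2} + 6 d^{3}\right)^{2}$)
$\left(3 - 9\right) f{\left(O{\left(-2 \right)} \right)} 8 = \left(3 - 9\right) \left(4 \left(-2\right)\right)^{2} \left(1 + 4 \left(-2\right) + 6 \left(4 \left(-2\right)\right)^{2}\right)^{2} \cdot 8 = - 6 \left(-8\right)^{2} \left(1 - 8 + 6 \left(-8\right)^{2}\right)^{2} \cdot 8 = - 6 \cdot 64 \left(1 - 8 + 6 \cdot 64\right)^{2} \cdot 8 = - 6 \cdot 64 \left(1 - 8 + 384\right)^{2} \cdot 8 = - 6 \cdot 64 \cdot 377^{2} \cdot 8 = - 6 \cdot 64 \cdot 142129 \cdot 8 = \left(-6\right) 9096256 \cdot 8 = \left(-54577536\right) 8 = -436620288$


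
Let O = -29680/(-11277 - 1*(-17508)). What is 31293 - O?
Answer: 195016363/6231 ≈ 31298.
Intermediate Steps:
O = -29680/6231 (O = -29680/(-11277 + 17508) = -29680/6231 ≈ -4.7633)
31293 - O = 31293 - 1*(-29680/6231) = 31293 + 29680/6231 = 195016363/6231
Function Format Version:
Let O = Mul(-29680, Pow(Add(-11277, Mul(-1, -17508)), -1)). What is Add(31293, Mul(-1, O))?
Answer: Rational(195016363, 6231) ≈ 31298.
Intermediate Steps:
O = Rational(-29680, 6231) (O = Mul(-29680, Pow(Add(-11277, 17508), -1)) = Mul(-29680, Pow(6231, -1)) = Mul(-29680, Rational(1, 6231)) = Rational(-29680, 6231) ≈ -4.7633)
Add(31293, Mul(-1, O)) = Add(31293, Mul(-1, Rational(-29680, 6231))) = Add(31293, Rational(29680, 6231)) = Rational(195016363, 6231)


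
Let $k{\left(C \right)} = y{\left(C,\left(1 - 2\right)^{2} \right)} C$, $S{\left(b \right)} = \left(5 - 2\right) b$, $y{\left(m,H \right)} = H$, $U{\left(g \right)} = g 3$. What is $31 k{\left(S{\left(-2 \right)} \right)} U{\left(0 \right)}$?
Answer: $0$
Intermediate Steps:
$U{\left(g \right)} = 3 g$
$S{\left(b \right)} = 3 b$
$k{\left(C \right)} = C$ ($k{\left(C \right)} = \left(1 - 2\right)^{2} C = \left(-1\right)^{2} C = 1 C = C$)
$31 k{\left(S{\left(-2 \right)} \right)} U{\left(0 \right)} = 31 \cdot 3 \left(-2\right) 3 \cdot 0 = 31 \left(-6\right) 0 = \left(-186\right) 0 = 0$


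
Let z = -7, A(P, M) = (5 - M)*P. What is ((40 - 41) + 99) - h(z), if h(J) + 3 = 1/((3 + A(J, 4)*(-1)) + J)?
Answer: 302/3 ≈ 100.67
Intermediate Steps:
A(P, M) = P*(5 - M)
h(J) = -8/3 (h(J) = -3 + 1/((3 + (J*(5 - 1*4))*(-1)) + J) = -3 + 1/((3 + (J*(5 - 4))*(-1)) + J) = -3 + 1/((3 + (J*1)*(-1)) + J) = -3 + 1/((3 + J*(-1)) + J) = -3 + 1/((3 - J) + J) = -3 + 1/3 = -3 + ⅓ = -8/3)
((40 - 41) + 99) - h(z) = ((40 - 41) + 99) - 1*(-8/3) = (-1 + 99) + 8/3 = 98 + 8/3 = 302/3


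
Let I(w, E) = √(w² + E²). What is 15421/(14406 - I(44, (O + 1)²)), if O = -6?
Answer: 222154926/207530275 + 15421*√2561/207530275 ≈ 1.0742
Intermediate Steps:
I(w, E) = √(E² + w²)
15421/(14406 - I(44, (O + 1)²)) = 15421/(14406 - √(((-6 + 1)²)² + 44²)) = 15421/(14406 - √(((-5)²)² + 1936)) = 15421/(14406 - √(25² + 1936)) = 15421/(14406 - √(625 + 1936)) = 15421/(14406 - √2561)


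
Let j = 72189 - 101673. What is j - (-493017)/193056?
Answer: -1897190029/64352 ≈ -29481.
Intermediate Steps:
j = -29484
j - (-493017)/193056 = -29484 - (-493017)/193056 = -29484 - 1*(-164339/64352) = -29484 + 164339/64352 = -1897190029/64352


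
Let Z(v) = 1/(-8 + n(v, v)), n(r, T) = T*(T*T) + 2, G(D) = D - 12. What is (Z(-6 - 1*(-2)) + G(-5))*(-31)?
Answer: 36921/70 ≈ 527.44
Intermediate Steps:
G(D) = -12 + D
n(r, T) = 2 + T³ (n(r, T) = T*T² + 2 = T³ + 2 = 2 + T³)
Z(v) = 1/(-6 + v³) (Z(v) = 1/(-8 + (2 + v³)) = 1/(-6 + v³))
(Z(-6 - 1*(-2)) + G(-5))*(-31) = (1/(-6 + (-6 - 1*(-2))³) + (-12 - 5))*(-31) = (1/(-6 + (-6 + 2)³) - 17)*(-31) = (1/(-6 + (-4)³) - 17)*(-31) = (1/(-6 - 64) - 17)*(-31) = (1/(-70) - 17)*(-31) = (-1/70 - 17)*(-31) = -1191/70*(-31) = 36921/70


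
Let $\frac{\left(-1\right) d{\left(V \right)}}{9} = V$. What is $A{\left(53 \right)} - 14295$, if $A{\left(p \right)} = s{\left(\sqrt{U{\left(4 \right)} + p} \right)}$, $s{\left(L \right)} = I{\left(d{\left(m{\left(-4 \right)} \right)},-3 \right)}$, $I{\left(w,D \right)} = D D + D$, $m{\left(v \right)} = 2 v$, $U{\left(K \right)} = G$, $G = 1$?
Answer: $-14289$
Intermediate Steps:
$U{\left(K \right)} = 1$
$d{\left(V \right)} = - 9 V$
$I{\left(w,D \right)} = D + D^{2}$ ($I{\left(w,D \right)} = D^{2} + D = D + D^{2}$)
$s{\left(L \right)} = 6$ ($s{\left(L \right)} = - 3 \left(1 - 3\right) = \left(-3\right) \left(-2\right) = 6$)
$A{\left(p \right)} = 6$
$A{\left(53 \right)} - 14295 = 6 - 14295 = -14289$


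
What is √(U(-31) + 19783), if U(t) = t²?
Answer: 2*√5186 ≈ 144.03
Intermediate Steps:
√(U(-31) + 19783) = √((-31)² + 19783) = √(961 + 19783) = √20744 = 2*√5186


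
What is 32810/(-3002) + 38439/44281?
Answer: -668732866/66465781 ≈ -10.061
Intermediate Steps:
32810/(-3002) + 38439/44281 = 32810*(-1/3002) + 38439*(1/44281) = -16405/1501 + 38439/44281 = -668732866/66465781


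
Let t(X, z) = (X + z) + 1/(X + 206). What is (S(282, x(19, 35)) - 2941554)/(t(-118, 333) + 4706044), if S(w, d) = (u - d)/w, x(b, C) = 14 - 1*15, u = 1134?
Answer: -36498752092/58395261813 ≈ -0.62503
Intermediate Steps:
x(b, C) = -1 (x(b, C) = 14 - 15 = -1)
t(X, z) = X + z + 1/(206 + X) (t(X, z) = (X + z) + 1/(206 + X) = X + z + 1/(206 + X))
S(w, d) = (1134 - d)/w
(S(282, x(19, 35)) - 2941554)/(t(-118, 333) + 4706044) = ((1134 - 1*(-1))/282 - 2941554)/((1 + (-118)² + 206*(-118) + 206*333 - 118*333)/(206 - 118) + 4706044) = ((1134 + 1)/282 - 2941554)/((1 + 13924 - 24308 + 68598 - 39294)/88 + 4706044) = ((1/282)*1135 - 2941554)/((1/88)*18921 + 4706044) = (1135/282 - 2941554)/(18921/88 + 4706044) = -829517093/(282*414150793/88) = -829517093/282*88/414150793 = -36498752092/58395261813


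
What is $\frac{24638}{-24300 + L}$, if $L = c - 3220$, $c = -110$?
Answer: $- \frac{12319}{13815} \approx -0.89171$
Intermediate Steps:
$L = -3330$ ($L = -110 - 3220 = -3330$)
$\frac{24638}{-24300 + L} = \frac{24638}{-24300 - 3330} = \frac{24638}{-27630} = 24638 \left(- \frac{1}{27630}\right) = - \frac{12319}{13815}$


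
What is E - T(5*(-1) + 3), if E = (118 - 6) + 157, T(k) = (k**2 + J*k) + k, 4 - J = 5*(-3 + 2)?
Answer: 285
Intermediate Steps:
J = 9 (J = 4 - 5*(-3 + 2) = 4 - 5*(-1) = 4 - 1*(-5) = 4 + 5 = 9)
T(k) = k**2 + 10*k (T(k) = (k**2 + 9*k) + k = k**2 + 10*k)
E = 269 (E = 112 + 157 = 269)
E - T(5*(-1) + 3) = 269 - (5*(-1) + 3)*(10 + (5*(-1) + 3)) = 269 - (-5 + 3)*(10 + (-5 + 3)) = 269 - (-2)*(10 - 2) = 269 - (-2)*8 = 269 - 1*(-16) = 269 + 16 = 285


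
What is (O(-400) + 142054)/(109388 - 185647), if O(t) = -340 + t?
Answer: -141314/76259 ≈ -1.8531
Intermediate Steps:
(O(-400) + 142054)/(109388 - 185647) = ((-340 - 400) + 142054)/(109388 - 185647) = (-740 + 142054)/(-76259) = 141314*(-1/76259) = -141314/76259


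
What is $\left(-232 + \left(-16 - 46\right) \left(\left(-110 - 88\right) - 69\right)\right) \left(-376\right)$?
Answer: $-6137072$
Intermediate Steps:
$\left(-232 + \left(-16 - 46\right) \left(\left(-110 - 88\right) - 69\right)\right) \left(-376\right) = \left(-232 - 62 \left(\left(-110 - 88\right) - 69\right)\right) \left(-376\right) = \left(-232 - 62 \left(-198 - 69\right)\right) \left(-376\right) = \left(-232 - -16554\right) \left(-376\right) = \left(-232 + 16554\right) \left(-376\right) = 16322 \left(-376\right) = -6137072$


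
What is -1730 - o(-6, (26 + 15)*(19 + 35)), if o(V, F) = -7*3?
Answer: -1709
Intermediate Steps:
o(V, F) = -21
-1730 - o(-6, (26 + 15)*(19 + 35)) = -1730 - 1*(-21) = -1730 + 21 = -1709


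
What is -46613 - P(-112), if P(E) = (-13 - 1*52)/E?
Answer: -5220721/112 ≈ -46614.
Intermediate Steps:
P(E) = -65/E (P(E) = (-13 - 52)/E = -65/E)
-46613 - P(-112) = -46613 - (-65)/(-112) = -46613 - (-65)*(-1)/112 = -46613 - 1*65/112 = -46613 - 65/112 = -5220721/112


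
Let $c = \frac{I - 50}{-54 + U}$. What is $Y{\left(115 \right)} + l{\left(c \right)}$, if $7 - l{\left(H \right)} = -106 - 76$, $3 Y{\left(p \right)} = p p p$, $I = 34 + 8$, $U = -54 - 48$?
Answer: $\frac{1521442}{3} \approx 5.0715 \cdot 10^{5}$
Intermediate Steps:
$U = -102$
$I = 42$
$Y{\left(p \right)} = \frac{p^{3}}{3}$ ($Y{\left(p \right)} = \frac{p p p}{3} = \frac{p^{2} p}{3} = \frac{p^{3}}{3}$)
$c = \frac{2}{39}$ ($c = \frac{42 - 50}{-54 - 102} = - \frac{8}{-156} = \left(-8\right) \left(- \frac{1}{156}\right) = \frac{2}{39} \approx 0.051282$)
$l{\left(H \right)} = 189$ ($l{\left(H \right)} = 7 - \left(-106 - 76\right) = 7 - -182 = 7 + 182 = 189$)
$Y{\left(115 \right)} + l{\left(c \right)} = \frac{115^{3}}{3} + 189 = \frac{1}{3} \cdot 1520875 + 189 = \frac{1520875}{3} + 189 = \frac{1521442}{3}$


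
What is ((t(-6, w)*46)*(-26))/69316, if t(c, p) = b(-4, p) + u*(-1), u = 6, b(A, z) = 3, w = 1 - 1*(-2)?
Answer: 69/1333 ≈ 0.051763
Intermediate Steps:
w = 3 (w = 1 + 2 = 3)
t(c, p) = -3 (t(c, p) = 3 + 6*(-1) = 3 - 6 = -3)
((t(-6, w)*46)*(-26))/69316 = (-3*46*(-26))/69316 = -138*(-26)*(1/69316) = 3588*(1/69316) = 69/1333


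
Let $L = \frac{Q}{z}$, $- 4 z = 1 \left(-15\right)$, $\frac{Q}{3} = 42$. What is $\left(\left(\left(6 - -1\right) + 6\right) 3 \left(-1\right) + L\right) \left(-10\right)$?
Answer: $54$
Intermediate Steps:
$Q = 126$ ($Q = 3 \cdot 42 = 126$)
$z = \frac{15}{4}$ ($z = - \frac{1 \left(-15\right)}{4} = \left(- \frac{1}{4}\right) \left(-15\right) = \frac{15}{4} \approx 3.75$)
$L = \frac{168}{5}$ ($L = \frac{126}{\frac{15}{4}} = 126 \cdot \frac{4}{15} = \frac{168}{5} \approx 33.6$)
$\left(\left(\left(6 - -1\right) + 6\right) 3 \left(-1\right) + L\right) \left(-10\right) = \left(\left(\left(6 - -1\right) + 6\right) 3 \left(-1\right) + \frac{168}{5}\right) \left(-10\right) = \left(\left(\left(6 + 1\right) + 6\right) \left(-3\right) + \frac{168}{5}\right) \left(-10\right) = \left(\left(7 + 6\right) \left(-3\right) + \frac{168}{5}\right) \left(-10\right) = \left(13 \left(-3\right) + \frac{168}{5}\right) \left(-10\right) = \left(-39 + \frac{168}{5}\right) \left(-10\right) = \left(- \frac{27}{5}\right) \left(-10\right) = 54$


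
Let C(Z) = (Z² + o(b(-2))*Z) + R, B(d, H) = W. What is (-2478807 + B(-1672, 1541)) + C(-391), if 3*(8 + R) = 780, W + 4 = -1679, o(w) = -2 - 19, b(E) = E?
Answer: -2319146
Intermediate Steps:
o(w) = -21
W = -1683 (W = -4 - 1679 = -1683)
R = 252 (R = -8 + (⅓)*780 = -8 + 260 = 252)
B(d, H) = -1683
C(Z) = 252 + Z² - 21*Z (C(Z) = (Z² - 21*Z) + 252 = 252 + Z² - 21*Z)
(-2478807 + B(-1672, 1541)) + C(-391) = (-2478807 - 1683) + (252 + (-391)² - 21*(-391)) = -2480490 + (252 + 152881 + 8211) = -2480490 + 161344 = -2319146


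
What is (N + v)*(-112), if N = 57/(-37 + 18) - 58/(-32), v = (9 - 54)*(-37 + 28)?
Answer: -45227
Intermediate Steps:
v = 405 (v = -45*(-9) = 405)
N = -19/16 (N = 57/(-19) - 58*(-1/32) = 57*(-1/19) + 29/16 = -3 + 29/16 = -19/16 ≈ -1.1875)
(N + v)*(-112) = (-19/16 + 405)*(-112) = (6461/16)*(-112) = -45227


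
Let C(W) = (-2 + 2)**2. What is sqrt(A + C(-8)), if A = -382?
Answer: I*sqrt(382) ≈ 19.545*I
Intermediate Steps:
C(W) = 0 (C(W) = 0**2 = 0)
sqrt(A + C(-8)) = sqrt(-382 + 0) = sqrt(-382) = I*sqrt(382)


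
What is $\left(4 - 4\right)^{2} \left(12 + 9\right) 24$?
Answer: $0$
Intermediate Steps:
$\left(4 - 4\right)^{2} \left(12 + 9\right) 24 = 0^{2} \cdot 21 \cdot 24 = 0 \cdot 21 \cdot 24 = 0 \cdot 24 = 0$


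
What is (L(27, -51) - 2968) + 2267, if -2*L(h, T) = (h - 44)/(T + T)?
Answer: -8413/12 ≈ -701.08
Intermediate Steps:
L(h, T) = -(-44 + h)/(4*T) (L(h, T) = -(h - 44)/(2*(T + T)) = -(-44 + h)/(2*(2*T)) = -(-44 + h)*1/(2*T)/2 = -(-44 + h)/(4*T))
(L(27, -51) - 2968) + 2267 = ((1/4)*(44 - 1*27)/(-51) - 2968) + 2267 = ((1/4)*(-1/51)*(44 - 27) - 2968) + 2267 = ((1/4)*(-1/51)*17 - 2968) + 2267 = (-1/12 - 2968) + 2267 = -35617/12 + 2267 = -8413/12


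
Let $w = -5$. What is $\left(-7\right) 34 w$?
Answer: $1190$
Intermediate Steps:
$\left(-7\right) 34 w = \left(-7\right) 34 \left(-5\right) = \left(-238\right) \left(-5\right) = 1190$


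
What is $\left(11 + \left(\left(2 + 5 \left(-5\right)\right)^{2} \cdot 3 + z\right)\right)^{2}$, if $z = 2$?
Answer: $2560000$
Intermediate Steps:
$\left(11 + \left(\left(2 + 5 \left(-5\right)\right)^{2} \cdot 3 + z\right)\right)^{2} = \left(11 + \left(\left(2 + 5 \left(-5\right)\right)^{2} \cdot 3 + 2\right)\right)^{2} = \left(11 + \left(\left(2 - 25\right)^{2} \cdot 3 + 2\right)\right)^{2} = \left(11 + \left(\left(-23\right)^{2} \cdot 3 + 2\right)\right)^{2} = \left(11 + \left(529 \cdot 3 + 2\right)\right)^{2} = \left(11 + \left(1587 + 2\right)\right)^{2} = \left(11 + 1589\right)^{2} = 1600^{2} = 2560000$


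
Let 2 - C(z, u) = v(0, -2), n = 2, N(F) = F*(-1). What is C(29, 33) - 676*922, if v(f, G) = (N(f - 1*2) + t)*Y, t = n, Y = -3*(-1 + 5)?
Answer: -623222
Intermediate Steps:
N(F) = -F
Y = -12 (Y = -3*4 = -12)
t = 2
v(f, G) = -48 + 12*f (v(f, G) = (-(f - 1*2) + 2)*(-12) = (-(f - 2) + 2)*(-12) = (-(-2 + f) + 2)*(-12) = ((2 - f) + 2)*(-12) = (4 - f)*(-12) = -48 + 12*f)
C(z, u) = 50 (C(z, u) = 2 - (-48 + 12*0) = 2 - (-48 + 0) = 2 - 1*(-48) = 2 + 48 = 50)
C(29, 33) - 676*922 = 50 - 676*922 = 50 - 623272 = -623222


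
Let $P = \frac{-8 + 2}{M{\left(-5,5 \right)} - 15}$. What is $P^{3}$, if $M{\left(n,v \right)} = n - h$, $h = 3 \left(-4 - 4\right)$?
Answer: $- \frac{27}{8} \approx -3.375$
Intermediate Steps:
$h = -24$ ($h = 3 \left(-8\right) = -24$)
$M{\left(n,v \right)} = 24 + n$ ($M{\left(n,v \right)} = n - -24 = n + 24 = 24 + n$)
$P = - \frac{3}{2}$ ($P = \frac{-8 + 2}{\left(24 - 5\right) - 15} = - \frac{6}{19 - 15} = - \frac{6}{4} = \left(-6\right) \frac{1}{4} = - \frac{3}{2} \approx -1.5$)
$P^{3} = \left(- \frac{3}{2}\right)^{3} = - \frac{27}{8}$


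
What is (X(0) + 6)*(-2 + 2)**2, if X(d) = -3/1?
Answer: 0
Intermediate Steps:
X(d) = -3 (X(d) = -3*1 = -3)
(X(0) + 6)*(-2 + 2)**2 = (-3 + 6)*(-2 + 2)**2 = 3*0**2 = 3*0 = 0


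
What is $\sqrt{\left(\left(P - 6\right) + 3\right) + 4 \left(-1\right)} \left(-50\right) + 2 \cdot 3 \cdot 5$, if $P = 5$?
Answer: $30 - 50 i \sqrt{2} \approx 30.0 - 70.711 i$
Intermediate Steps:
$\sqrt{\left(\left(P - 6\right) + 3\right) + 4 \left(-1\right)} \left(-50\right) + 2 \cdot 3 \cdot 5 = \sqrt{\left(\left(5 - 6\right) + 3\right) + 4 \left(-1\right)} \left(-50\right) + 2 \cdot 3 \cdot 5 = \sqrt{\left(-1 + 3\right) - 4} \left(-50\right) + 6 \cdot 5 = \sqrt{2 - 4} \left(-50\right) + 30 = \sqrt{-2} \left(-50\right) + 30 = i \sqrt{2} \left(-50\right) + 30 = - 50 i \sqrt{2} + 30 = 30 - 50 i \sqrt{2}$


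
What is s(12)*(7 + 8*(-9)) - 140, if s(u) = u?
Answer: -920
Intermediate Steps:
s(12)*(7 + 8*(-9)) - 140 = 12*(7 + 8*(-9)) - 140 = 12*(7 - 72) - 140 = 12*(-65) - 140 = -780 - 140 = -920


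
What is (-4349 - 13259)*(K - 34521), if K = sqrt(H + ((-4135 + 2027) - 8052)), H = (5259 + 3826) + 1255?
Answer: 607845768 - 105648*sqrt(5) ≈ 6.0761e+8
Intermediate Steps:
H = 10340 (H = 9085 + 1255 = 10340)
K = 6*sqrt(5) (K = sqrt(10340 + ((-4135 + 2027) - 8052)) = sqrt(10340 + (-2108 - 8052)) = sqrt(10340 - 10160) = sqrt(180) = 6*sqrt(5) ≈ 13.416)
(-4349 - 13259)*(K - 34521) = (-4349 - 13259)*(6*sqrt(5) - 34521) = -17608*(-34521 + 6*sqrt(5)) = 607845768 - 105648*sqrt(5)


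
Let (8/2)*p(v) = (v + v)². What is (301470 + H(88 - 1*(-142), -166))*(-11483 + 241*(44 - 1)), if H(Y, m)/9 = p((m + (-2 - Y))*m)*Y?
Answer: -10119771416328000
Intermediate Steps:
p(v) = v² (p(v) = (v + v)²/4 = (2*v)²/4 = (4*v²)/4 = v²)
H(Y, m) = 9*Y*m²*(-2 + m - Y)² (H(Y, m) = 9*(((m + (-2 - Y))*m)²*Y) = 9*(((-2 + m - Y)*m)²*Y) = 9*((m*(-2 + m - Y))²*Y) = 9*((m²*(-2 + m - Y)²)*Y) = 9*(Y*m²*(-2 + m - Y)²) = 9*Y*m²*(-2 + m - Y)²)
(301470 + H(88 - 1*(-142), -166))*(-11483 + 241*(44 - 1)) = (301470 + 9*(88 - 1*(-142))*(-166)²*(2 + (88 - 1*(-142)) - 1*(-166))²)*(-11483 + 241*(44 - 1)) = (301470 + 9*(88 + 142)*27556*(2 + (88 + 142) + 166)²)*(-11483 + 241*43) = (301470 + 9*230*27556*(2 + 230 + 166)²)*(-11483 + 10363) = (301470 + 9*230*27556*398²)*(-1120) = (301470 + 9*230*27556*158404)*(-1120) = (301470 + 9035509891680)*(-1120) = 9035510193150*(-1120) = -10119771416328000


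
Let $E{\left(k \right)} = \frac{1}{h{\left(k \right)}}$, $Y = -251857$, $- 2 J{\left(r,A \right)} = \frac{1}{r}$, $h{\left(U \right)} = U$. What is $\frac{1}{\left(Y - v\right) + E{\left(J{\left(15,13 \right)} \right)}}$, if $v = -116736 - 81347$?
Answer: $- \frac{1}{53804} \approx -1.8586 \cdot 10^{-5}$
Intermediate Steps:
$J{\left(r,A \right)} = - \frac{1}{2 r}$
$E{\left(k \right)} = \frac{1}{k}$
$v = -198083$ ($v = -116736 - 81347 = -198083$)
$\frac{1}{\left(Y - v\right) + E{\left(J{\left(15,13 \right)} \right)}} = \frac{1}{\left(-251857 - -198083\right) + \frac{1}{\left(- \frac{1}{2}\right) \frac{1}{15}}} = \frac{1}{\left(-251857 + 198083\right) + \frac{1}{\left(- \frac{1}{2}\right) \frac{1}{15}}} = \frac{1}{-53774 + \frac{1}{- \frac{1}{30}}} = \frac{1}{-53774 - 30} = \frac{1}{-53804} = - \frac{1}{53804}$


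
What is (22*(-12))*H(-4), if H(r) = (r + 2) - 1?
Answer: 792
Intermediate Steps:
H(r) = 1 + r (H(r) = (2 + r) - 1 = 1 + r)
(22*(-12))*H(-4) = (22*(-12))*(1 - 4) = -264*(-3) = 792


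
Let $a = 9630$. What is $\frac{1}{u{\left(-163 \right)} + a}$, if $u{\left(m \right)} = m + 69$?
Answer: $\frac{1}{9536} \approx 0.00010487$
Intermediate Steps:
$u{\left(m \right)} = 69 + m$
$\frac{1}{u{\left(-163 \right)} + a} = \frac{1}{\left(69 - 163\right) + 9630} = \frac{1}{-94 + 9630} = \frac{1}{9536}$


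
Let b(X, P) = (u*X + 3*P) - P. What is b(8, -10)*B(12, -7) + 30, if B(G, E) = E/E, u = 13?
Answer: 114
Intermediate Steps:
B(G, E) = 1
b(X, P) = 2*P + 13*X (b(X, P) = (13*X + 3*P) - P = (3*P + 13*X) - P = 2*P + 13*X)
b(8, -10)*B(12, -7) + 30 = (2*(-10) + 13*8)*1 + 30 = (-20 + 104)*1 + 30 = 84*1 + 30 = 84 + 30 = 114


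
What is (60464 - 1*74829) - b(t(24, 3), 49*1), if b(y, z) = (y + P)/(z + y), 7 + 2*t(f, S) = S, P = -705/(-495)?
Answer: -22280096/1551 ≈ -14365.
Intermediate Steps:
P = 47/33 (P = -705*(-1/495) = 47/33 ≈ 1.4242)
t(f, S) = -7/2 + S/2
b(y, z) = (47/33 + y)/(y + z) (b(y, z) = (y + 47/33)/(z + y) = (47/33 + y)/(y + z))
(60464 - 1*74829) - b(t(24, 3), 49*1) = (60464 - 1*74829) - (47/33 + (-7/2 + (1/2)*3))/((-7/2 + (1/2)*3) + 49*1) = (60464 - 74829) - (47/33 + (-7/2 + 3/2))/((-7/2 + 3/2) + 49) = -14365 - (47/33 - 2)/(-2 + 49) = -14365 - (-19)/(47*33) = -14365 - 1*(-19/1551) = -14365 + 19/1551 = -22280096/1551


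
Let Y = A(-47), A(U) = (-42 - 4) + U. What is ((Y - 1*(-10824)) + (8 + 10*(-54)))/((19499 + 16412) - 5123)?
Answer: 10199/30788 ≈ 0.33127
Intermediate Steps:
A(U) = -46 + U
Y = -93 (Y = -46 - 47 = -93)
((Y - 1*(-10824)) + (8 + 10*(-54)))/((19499 + 16412) - 5123) = ((-93 - 1*(-10824)) + (8 + 10*(-54)))/((19499 + 16412) - 5123) = ((-93 + 10824) + (8 - 540))/(35911 - 5123) = (10731 - 532)/30788 = 10199*(1/30788) = 10199/30788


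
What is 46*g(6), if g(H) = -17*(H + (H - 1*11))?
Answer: -782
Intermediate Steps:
g(H) = 187 - 34*H (g(H) = -17*(H + (H - 11)) = -17*(H + (-11 + H)) = -17*(-11 + 2*H) = 187 - 34*H)
46*g(6) = 46*(187 - 34*6) = 46*(187 - 204) = 46*(-17) = -782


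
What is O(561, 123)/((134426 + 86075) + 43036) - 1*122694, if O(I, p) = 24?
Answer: -32334408654/263537 ≈ -1.2269e+5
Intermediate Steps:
O(561, 123)/((134426 + 86075) + 43036) - 1*122694 = 24/((134426 + 86075) + 43036) - 1*122694 = 24/(220501 + 43036) - 122694 = 24/263537 - 122694 = -32334408654/263537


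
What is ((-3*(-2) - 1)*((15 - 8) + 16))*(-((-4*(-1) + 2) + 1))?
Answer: -805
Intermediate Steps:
((-3*(-2) - 1)*((15 - 8) + 16))*(-((-4*(-1) + 2) + 1)) = ((6 - 1)*(7 + 16))*(-((4 + 2) + 1)) = (5*23)*(-(6 + 1)) = 115*(-1*7) = 115*(-7) = -805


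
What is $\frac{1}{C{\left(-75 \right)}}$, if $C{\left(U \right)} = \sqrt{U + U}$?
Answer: $- \frac{i \sqrt{6}}{30} \approx - 0.08165 i$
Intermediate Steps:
$C{\left(U \right)} = \sqrt{2} \sqrt{U}$ ($C{\left(U \right)} = \sqrt{2 U} = \sqrt{2} \sqrt{U}$)
$\frac{1}{C{\left(-75 \right)}} = \frac{1}{\sqrt{2} \sqrt{-75}} = \frac{1}{\sqrt{2} \cdot 5 i \sqrt{3}} = \frac{1}{5 i \sqrt{6}} = - \frac{i \sqrt{6}}{30}$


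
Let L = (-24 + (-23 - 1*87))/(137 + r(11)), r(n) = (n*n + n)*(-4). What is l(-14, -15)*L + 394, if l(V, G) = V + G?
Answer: 150168/391 ≈ 384.06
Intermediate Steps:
r(n) = -4*n - 4*n² (r(n) = (n² + n)*(-4) = (n + n²)*(-4) = -4*n - 4*n²)
L = 134/391 (L = (-24 + (-23 - 1*87))/(137 - 4*11*(1 + 11)) = (-24 + (-23 - 87))/(137 - 4*11*12) = (-24 - 110)/(137 - 528) = -134/(-391) = -134*(-1/391) = 134/391 ≈ 0.34271)
l(V, G) = G + V
l(-14, -15)*L + 394 = (-15 - 14)*(134/391) + 394 = -29*134/391 + 394 = -3886/391 + 394 = 150168/391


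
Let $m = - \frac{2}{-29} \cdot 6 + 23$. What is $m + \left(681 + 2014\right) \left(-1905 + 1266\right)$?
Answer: $- \frac{49940366}{29} \approx -1.7221 \cdot 10^{6}$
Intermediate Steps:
$m = \frac{679}{29}$ ($m = \left(-2\right) \left(- \frac{1}{29}\right) 6 + 23 = \frac{2}{29} \cdot 6 + 23 = \frac{12}{29} + 23 = \frac{679}{29} \approx 23.414$)
$m + \left(681 + 2014\right) \left(-1905 + 1266\right) = \frac{679}{29} + \left(681 + 2014\right) \left(-1905 + 1266\right) = \frac{679}{29} + 2695 \left(-639\right) = \frac{679}{29} - 1722105 = - \frac{49940366}{29}$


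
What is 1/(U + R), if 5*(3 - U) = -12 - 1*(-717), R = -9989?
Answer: -1/10127 ≈ -9.8746e-5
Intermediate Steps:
U = -138 (U = 3 - (-12 - 1*(-717))/5 = 3 - (-12 + 717)/5 = 3 - ⅕*705 = 3 - 141 = -138)
1/(U + R) = 1/(-138 - 9989) = 1/(-10127) = -1/10127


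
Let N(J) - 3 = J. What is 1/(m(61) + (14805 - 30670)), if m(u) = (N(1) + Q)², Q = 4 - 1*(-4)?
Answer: -1/15721 ≈ -6.3609e-5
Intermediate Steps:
Q = 8 (Q = 4 + 4 = 8)
N(J) = 3 + J
m(u) = 144 (m(u) = ((3 + 1) + 8)² = (4 + 8)² = 12² = 144)
1/(m(61) + (14805 - 30670)) = 1/(144 + (14805 - 30670)) = 1/(144 - 15865) = 1/(-15721) = -1/15721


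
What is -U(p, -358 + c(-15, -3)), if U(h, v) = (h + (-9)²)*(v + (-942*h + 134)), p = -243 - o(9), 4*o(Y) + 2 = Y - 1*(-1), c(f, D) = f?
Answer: 37810364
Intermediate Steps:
o(Y) = -¼ + Y/4 (o(Y) = -½ + (Y - 1*(-1))/4 = -½ + (Y + 1)/4 = -½ + (1 + Y)/4 = -½ + (¼ + Y/4) = -¼ + Y/4)
p = -245 (p = -243 - (-¼ + (¼)*9) = -243 - (-¼ + 9/4) = -243 - 1*2 = -243 - 2 = -245)
U(h, v) = (81 + h)*(134 + v - 942*h) (U(h, v) = (h + 81)*(v + (134 - 942*h)) = (81 + h)*(134 + v - 942*h))
-U(p, -358 + c(-15, -3)) = -(10854 - 76168*(-245) - 942*(-245)² + 81*(-358 - 15) - 245*(-358 - 15)) = -(10854 + 18661160 - 942*60025 + 81*(-373) - 245*(-373)) = -(10854 + 18661160 - 56543550 - 30213 + 91385) = -1*(-37810364) = 37810364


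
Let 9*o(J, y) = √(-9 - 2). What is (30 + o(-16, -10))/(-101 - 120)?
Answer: -30/221 - I*√11/1989 ≈ -0.13575 - 0.0016675*I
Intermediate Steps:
o(J, y) = I*√11/9 (o(J, y) = √(-9 - 2)/9 = √(-11)/9 = (I*√11)/9 = I*√11/9)
(30 + o(-16, -10))/(-101 - 120) = (30 + I*√11/9)/(-101 - 120) = (30 + I*√11/9)/(-221) = (30 + I*√11/9)*(-1/221) = -30/221 - I*√11/1989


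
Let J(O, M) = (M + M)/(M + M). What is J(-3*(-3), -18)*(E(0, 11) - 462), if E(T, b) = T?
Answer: -462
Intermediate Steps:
J(O, M) = 1 (J(O, M) = (2*M)/((2*M)) = (2*M)*(1/(2*M)) = 1)
J(-3*(-3), -18)*(E(0, 11) - 462) = 1*(0 - 462) = 1*(-462) = -462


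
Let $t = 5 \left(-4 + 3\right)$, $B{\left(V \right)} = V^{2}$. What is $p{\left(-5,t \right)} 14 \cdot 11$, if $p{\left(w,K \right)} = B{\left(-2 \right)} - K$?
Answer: $1386$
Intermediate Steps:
$t = -5$ ($t = 5 \left(-1\right) = -5$)
$p{\left(w,K \right)} = 4 - K$ ($p{\left(w,K \right)} = \left(-2\right)^{2} - K = 4 - K$)
$p{\left(-5,t \right)} 14 \cdot 11 = \left(4 - -5\right) 14 \cdot 11 = \left(4 + 5\right) 14 \cdot 11 = 9 \cdot 14 \cdot 11 = 126 \cdot 11 = 1386$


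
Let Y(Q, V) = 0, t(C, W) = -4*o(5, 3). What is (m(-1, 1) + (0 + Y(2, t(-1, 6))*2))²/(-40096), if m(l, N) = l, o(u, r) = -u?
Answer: -1/40096 ≈ -2.4940e-5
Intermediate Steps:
t(C, W) = 20 (t(C, W) = -(-4)*5 = -4*(-5) = 20)
(m(-1, 1) + (0 + Y(2, t(-1, 6))*2))²/(-40096) = (-1 + (0 + 0*2))²/(-40096) = (-1 + (0 + 0))²*(-1/40096) = (-1 + 0)²*(-1/40096) = (-1)²*(-1/40096) = 1*(-1/40096) = -1/40096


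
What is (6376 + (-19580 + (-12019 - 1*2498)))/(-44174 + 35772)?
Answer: 27721/8402 ≈ 3.2993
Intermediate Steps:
(6376 + (-19580 + (-12019 - 1*2498)))/(-44174 + 35772) = (6376 + (-19580 + (-12019 - 2498)))/(-8402) = (6376 + (-19580 - 14517))*(-1/8402) = (6376 - 34097)*(-1/8402) = -27721*(-1/8402) = 27721/8402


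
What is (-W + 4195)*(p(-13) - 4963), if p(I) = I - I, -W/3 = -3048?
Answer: 24561887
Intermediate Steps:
W = 9144 (W = -3*(-3048) = 9144)
p(I) = 0
(-W + 4195)*(p(-13) - 4963) = (-1*9144 + 4195)*(0 - 4963) = (-9144 + 4195)*(-4963) = -4949*(-4963) = 24561887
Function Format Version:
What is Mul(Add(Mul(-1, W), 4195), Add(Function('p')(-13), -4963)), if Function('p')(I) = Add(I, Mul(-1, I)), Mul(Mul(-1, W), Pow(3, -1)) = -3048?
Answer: 24561887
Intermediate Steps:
W = 9144 (W = Mul(-3, -3048) = 9144)
Function('p')(I) = 0
Mul(Add(Mul(-1, W), 4195), Add(Function('p')(-13), -4963)) = Mul(Add(Mul(-1, 9144), 4195), Add(0, -4963)) = Mul(Add(-9144, 4195), -4963) = Mul(-4949, -4963) = 24561887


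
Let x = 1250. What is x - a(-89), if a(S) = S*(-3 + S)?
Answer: -6938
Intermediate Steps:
x - a(-89) = 1250 - (-89)*(-3 - 89) = 1250 - (-89)*(-92) = 1250 - 1*8188 = 1250 - 8188 = -6938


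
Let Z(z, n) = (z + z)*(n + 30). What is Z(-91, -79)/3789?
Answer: 8918/3789 ≈ 2.3537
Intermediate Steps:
Z(z, n) = 2*z*(30 + n) (Z(z, n) = (2*z)*(30 + n) = 2*z*(30 + n))
Z(-91, -79)/3789 = (2*(-91)*(30 - 79))/3789 = (2*(-91)*(-49))*(1/3789) = 8918*(1/3789) = 8918/3789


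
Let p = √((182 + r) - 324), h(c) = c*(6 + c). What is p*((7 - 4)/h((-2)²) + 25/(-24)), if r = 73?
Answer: -29*I*√69/30 ≈ -8.0297*I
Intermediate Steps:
p = I*√69 (p = √((182 + 73) - 324) = √(255 - 324) = √(-69) = I*√69 ≈ 8.3066*I)
p*((7 - 4)/h((-2)²) + 25/(-24)) = (I*√69)*((7 - 4)/(((-2)²*(6 + (-2)²))) + 25/(-24)) = (I*√69)*(3/((4*(6 + 4))) + 25*(-1/24)) = (I*√69)*(3/((4*10)) - 25/24) = (I*√69)*(3/40 - 25/24) = (I*√69)*(-29/30) = -29*I*√69/30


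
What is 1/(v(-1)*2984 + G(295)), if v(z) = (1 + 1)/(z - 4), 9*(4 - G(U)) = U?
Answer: -45/55007 ≈ -0.00081808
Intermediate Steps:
G(U) = 4 - U/9
v(z) = 2/(-4 + z)
1/(v(-1)*2984 + G(295)) = 1/((2/(-4 - 1))*2984 + (4 - ⅑*295)) = 1/((2/(-5))*2984 + (4 - 295/9)) = 1/((2*(-⅕))*2984 - 259/9) = 1/(-⅖*2984 - 259/9) = 1/(-5968/5 - 259/9) = 1/(-55007/45) = -45/55007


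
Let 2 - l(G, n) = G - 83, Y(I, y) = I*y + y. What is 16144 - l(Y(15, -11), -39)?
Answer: 15883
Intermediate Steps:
Y(I, y) = y + I*y
l(G, n) = 85 - G (l(G, n) = 2 - (G - 83) = 2 - (-83 + G) = 2 + (83 - G) = 85 - G)
16144 - l(Y(15, -11), -39) = 16144 - (85 - (-11)*(1 + 15)) = 16144 - (85 - (-11)*16) = 16144 - (85 - 1*(-176)) = 16144 - (85 + 176) = 16144 - 1*261 = 16144 - 261 = 15883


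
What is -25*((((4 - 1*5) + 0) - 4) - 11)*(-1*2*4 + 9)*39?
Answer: 15600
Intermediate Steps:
-25*((((4 - 1*5) + 0) - 4) - 11)*(-1*2*4 + 9)*39 = -25*((((4 - 5) + 0) - 4) - 11)*(-2*4 + 9)*39 = -25*(((-1 + 0) - 4) - 11)*(-8 + 9)*39 = -25*((-1 - 4) - 11)*39 = -25*(-5 - 11)*39 = -(-400)*39 = -25*(-16)*39 = 400*39 = 15600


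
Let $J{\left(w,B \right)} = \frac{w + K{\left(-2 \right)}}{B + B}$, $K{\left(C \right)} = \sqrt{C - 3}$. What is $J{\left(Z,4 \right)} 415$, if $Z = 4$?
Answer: $\frac{415}{2} + \frac{415 i \sqrt{5}}{8} \approx 207.5 + 116.0 i$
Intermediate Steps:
$K{\left(C \right)} = \sqrt{-3 + C}$
$J{\left(w,B \right)} = \frac{w + i \sqrt{5}}{2 B}$ ($J{\left(w,B \right)} = \frac{w + \sqrt{-3 - 2}}{B + B} = \frac{w + \sqrt{-5}}{2 B} = \left(w + i \sqrt{5}\right) \frac{1}{2 B} = \frac{w + i \sqrt{5}}{2 B}$)
$J{\left(Z,4 \right)} 415 = \frac{4 + i \sqrt{5}}{2 \cdot 4} \cdot 415 = \frac{1}{2} \cdot \frac{1}{4} \left(4 + i \sqrt{5}\right) 415 = \left(\frac{1}{2} + \frac{i \sqrt{5}}{8}\right) 415 = \frac{415}{2} + \frac{415 i \sqrt{5}}{8}$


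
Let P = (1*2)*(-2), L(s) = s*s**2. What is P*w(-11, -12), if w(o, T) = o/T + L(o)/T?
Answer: -1342/3 ≈ -447.33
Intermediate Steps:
L(s) = s**3
w(o, T) = o/T + o**3/T
P = -4 (P = 2*(-2) = -4)
P*w(-11, -12) = -4*(-11 + (-11)**3)/(-12) = -(-1)*(-11 - 1331)/3 = -(-1)*(-1342)/3 = -4*671/6 = -1342/3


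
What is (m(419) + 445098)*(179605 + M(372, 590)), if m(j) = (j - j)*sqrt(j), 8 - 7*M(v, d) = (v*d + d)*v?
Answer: -35878814327106/7 ≈ -5.1255e+12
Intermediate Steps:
M(v, d) = 8/7 - v*(d + d*v)/7 (M(v, d) = 8/7 - (v*d + d)*v/7 = 8/7 - (d*v + d)*v/7 = 8/7 - (d + d*v)*v/7 = 8/7 - v*(d + d*v)/7)
m(j) = 0 (m(j) = 0*sqrt(j) = 0)
(m(419) + 445098)*(179605 + M(372, 590)) = (0 + 445098)*(179605 + (8/7 - 1/7*590*372 - 1/7*590*372**2)) = 445098*(179605 + (8/7 - 219480/7 - 1/7*590*138384)) = 445098*(179605 + (8/7 - 219480/7 - 81646560/7)) = 445098*(179605 - 81866032/7) = 445098*(-80608797/7) = -35878814327106/7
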